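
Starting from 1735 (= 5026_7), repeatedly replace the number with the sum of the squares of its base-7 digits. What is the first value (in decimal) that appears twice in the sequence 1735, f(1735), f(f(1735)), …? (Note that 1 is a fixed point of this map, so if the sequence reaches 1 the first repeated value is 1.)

1735 = (5,0,2,6)_7 → 5² + 0² + 2² + 6² = 65
65 = (1,2,2)_7 → 1² + 2² + 2² = 9
9 = (1,2)_7 → 1² + 2² = 5
5 = (5)_7 → 5² = 25
25 = (3,4)_7 → 3² + 4² = 25  — 25 already appeared earlier.

25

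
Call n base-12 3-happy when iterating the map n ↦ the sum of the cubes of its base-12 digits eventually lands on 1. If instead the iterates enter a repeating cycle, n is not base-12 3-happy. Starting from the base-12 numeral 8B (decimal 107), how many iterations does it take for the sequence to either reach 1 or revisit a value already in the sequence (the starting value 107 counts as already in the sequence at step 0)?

107 = (8,11)_12 → 8³ + 11³ = 512 + 1331 = 1843
1843 = (1,0,9,7)_12 → 1³ + 0³ + 9³ + 7³ = 1 + 0 + 729 + 343 = 1073
1073 = (7,5,5)_12 → 7³ + 5³ + 5³ = 343 + 125 + 125 = 593
593 = (4,1,5)_12 → 4³ + 1³ + 5³ = 64 + 1 + 125 = 190
190 = (1,3,10)_12 → 1³ + 3³ + 10³ = 1 + 27 + 1000 = 1028
1028 = (7,1,8)_12 → 7³ + 1³ + 8³ = 343 + 1 + 512 = 856
856 = (5,11,4)_12 → 5³ + 11³ + 4³ = 125 + 1331 + 64 = 1520
1520 = (10,6,8)_12 → 10³ + 6³ + 8³ = 1000 + 216 + 512 = 1728
1728 = (1,0,0,0)_12 → 1³ + 0³ + 0³ + 0³ = 1 + 0 + 0 + 0 = 1  — reached 1.
That took 9 steps.

9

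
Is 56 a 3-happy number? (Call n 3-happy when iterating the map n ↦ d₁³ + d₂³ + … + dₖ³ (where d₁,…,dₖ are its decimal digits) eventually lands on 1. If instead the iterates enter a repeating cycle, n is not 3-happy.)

not 3-happy

56 → 5³ + 6³ = 341
341 → 3³ + 4³ + 1³ = 92
92 → 9³ + 2³ = 737
737 → 7³ + 3³ + 7³ = 713
713 → 7³ + 1³ + 3³ = 371
371 → 3³ + 7³ + 1³ = 371  — 371 already seen; the sequence cycles without reaching 1.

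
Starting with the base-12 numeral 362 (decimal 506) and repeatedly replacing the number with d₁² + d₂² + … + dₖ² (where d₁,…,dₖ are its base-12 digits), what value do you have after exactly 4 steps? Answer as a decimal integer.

8

506 = (3,6,2)_12 → 3² + 6² + 2² = 9 + 36 + 4 = 49
49 = (4,1)_12 → 4² + 1² = 16 + 1 = 17
17 = (1,5)_12 → 1² + 5² = 1 + 25 = 26
26 = (2,2)_12 → 2² + 2² = 4 + 4 = 8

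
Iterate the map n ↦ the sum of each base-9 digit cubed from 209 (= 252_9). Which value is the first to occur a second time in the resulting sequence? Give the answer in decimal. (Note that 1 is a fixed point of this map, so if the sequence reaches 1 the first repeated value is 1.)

27

209 = (2,5,2)_9 → 2³ + 5³ + 2³ = 8 + 125 + 8 = 141
141 = (1,6,6)_9 → 1³ + 6³ + 6³ = 1 + 216 + 216 = 433
433 = (5,3,1)_9 → 5³ + 3³ + 1³ = 125 + 27 + 1 = 153
153 = (1,8,0)_9 → 1³ + 8³ + 0³ = 1 + 512 + 0 = 513
513 = (6,3,0)_9 → 6³ + 3³ + 0³ = 216 + 27 + 0 = 243
243 = (3,0,0)_9 → 3³ + 0³ + 0³ = 27 + 0 + 0 = 27
27 = (3,0)_9 → 3³ + 0³ = 27 + 0 = 27  — 27 already appeared earlier.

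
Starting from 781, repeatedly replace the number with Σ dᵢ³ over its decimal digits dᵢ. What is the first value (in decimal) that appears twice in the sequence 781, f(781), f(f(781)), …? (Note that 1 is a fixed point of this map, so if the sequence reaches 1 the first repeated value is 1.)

370

781 → 856
856 → 853
853 → 664
664 → 496
496 → 1009
1009 → 730
730 → 370
370 → 370  — 370 already appeared earlier.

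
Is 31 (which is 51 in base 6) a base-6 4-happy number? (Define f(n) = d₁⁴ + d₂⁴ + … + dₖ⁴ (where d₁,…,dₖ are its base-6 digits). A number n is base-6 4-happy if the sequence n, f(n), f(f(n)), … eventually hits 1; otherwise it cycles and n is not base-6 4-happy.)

not base-6 4-happy

31 = (5,1)_6 → 5⁴ + 1⁴ = 625 + 1 = 626
626 = (2,5,2,2)_6 → 2⁴ + 5⁴ + 2⁴ + 2⁴ = 16 + 625 + 16 + 16 = 673
673 = (3,0,4,1)_6 → 3⁴ + 0⁴ + 4⁴ + 1⁴ = 81 + 0 + 256 + 1 = 338
338 = (1,3,2,2)_6 → 1⁴ + 3⁴ + 2⁴ + 2⁴ = 1 + 81 + 16 + 16 = 114
114 = (3,1,0)_6 → 3⁴ + 1⁴ + 0⁴ = 81 + 1 + 0 = 82
82 = (2,1,4)_6 → 2⁴ + 1⁴ + 4⁴ = 16 + 1 + 256 = 273
273 = (1,1,3,3)_6 → 1⁴ + 1⁴ + 3⁴ + 3⁴ = 1 + 1 + 81 + 81 = 164
164 = (4,3,2)_6 → 4⁴ + 3⁴ + 2⁴ = 256 + 81 + 16 = 353
353 = (1,3,4,5)_6 → 1⁴ + 3⁴ + 4⁴ + 5⁴ = 1 + 81 + 256 + 625 = 963
963 = (4,2,4,3)_6 → 4⁴ + 2⁴ + 4⁴ + 3⁴ = 256 + 16 + 256 + 81 = 609
609 = (2,4,5,3)_6 → 2⁴ + 4⁴ + 5⁴ + 3⁴ = 16 + 256 + 625 + 81 = 978
978 = (4,3,1,0)_6 → 4⁴ + 3⁴ + 1⁴ + 0⁴ = 256 + 81 + 1 + 0 = 338  — 338 already seen; the sequence cycles without reaching 1.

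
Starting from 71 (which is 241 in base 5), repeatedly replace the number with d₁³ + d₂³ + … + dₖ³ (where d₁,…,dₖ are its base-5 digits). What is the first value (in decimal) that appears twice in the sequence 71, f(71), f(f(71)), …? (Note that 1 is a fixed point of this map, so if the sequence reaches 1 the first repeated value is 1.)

71 = (2,4,1)_5 → 73
73 = (2,4,3)_5 → 99
99 = (3,4,4)_5 → 155
155 = (1,1,1,0)_5 → 3
3 = (3)_5 → 27
27 = (1,0,2)_5 → 9
9 = (1,4)_5 → 65
65 = (2,3,0)_5 → 35
35 = (1,2,0)_5 → 9  — 9 already appeared earlier.

9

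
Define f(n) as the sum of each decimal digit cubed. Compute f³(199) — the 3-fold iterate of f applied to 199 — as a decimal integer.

1459

199 → 1³ + 9³ + 9³ = 1459
1459 → 1³ + 4³ + 5³ + 9³ = 919
919 → 9³ + 1³ + 9³ = 1459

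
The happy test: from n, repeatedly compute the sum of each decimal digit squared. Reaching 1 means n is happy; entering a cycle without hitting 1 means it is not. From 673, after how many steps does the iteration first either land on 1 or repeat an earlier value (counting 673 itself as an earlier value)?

673 → 6² + 7² + 3² = 36 + 49 + 9 = 94
94 → 9² + 4² = 81 + 16 = 97
97 → 9² + 7² = 81 + 49 = 130
130 → 1² + 3² + 0² = 1 + 9 + 0 = 10
10 → 1² + 0² = 1 + 0 = 1  — reached 1.
That took 5 steps.

5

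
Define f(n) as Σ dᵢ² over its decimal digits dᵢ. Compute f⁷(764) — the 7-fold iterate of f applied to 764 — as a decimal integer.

89

764 → 101
101 → 2
2 → 4
4 → 16
16 → 37
37 → 58
58 → 89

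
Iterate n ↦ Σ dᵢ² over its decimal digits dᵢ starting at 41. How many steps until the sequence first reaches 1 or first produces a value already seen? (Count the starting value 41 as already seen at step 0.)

14

41 → 4² + 1² = 16 + 1 = 17
17 → 1² + 7² = 1 + 49 = 50
50 → 5² + 0² = 25 + 0 = 25
25 → 2² + 5² = 4 + 25 = 29
29 → 2² + 9² = 4 + 81 = 85
85 → 8² + 5² = 64 + 25 = 89
89 → 8² + 9² = 64 + 81 = 145
145 → 1² + 4² + 5² = 1 + 16 + 25 = 42
42 → 4² + 2² = 16 + 4 = 20
20 → 2² + 0² = 4 + 0 = 4
4 → 4² = 16
16 → 1² + 6² = 1 + 36 = 37
37 → 3² + 7² = 9 + 49 = 58
58 → 5² + 8² = 25 + 64 = 89  — 89 repeats.
That took 14 steps.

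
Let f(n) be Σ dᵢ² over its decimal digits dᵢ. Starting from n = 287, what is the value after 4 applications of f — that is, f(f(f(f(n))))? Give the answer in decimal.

40

287 → 2² + 8² + 7² = 117
117 → 1² + 1² + 7² = 51
51 → 5² + 1² = 26
26 → 2² + 6² = 40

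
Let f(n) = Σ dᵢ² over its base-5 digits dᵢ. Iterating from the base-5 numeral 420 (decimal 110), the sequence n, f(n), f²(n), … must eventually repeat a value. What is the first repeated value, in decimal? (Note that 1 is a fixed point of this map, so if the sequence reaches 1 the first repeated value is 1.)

110 = (4,2,0)_5 → 4² + 2² + 0² = 20
20 = (4,0)_5 → 4² + 0² = 16
16 = (3,1)_5 → 3² + 1² = 10
10 = (2,0)_5 → 2² + 0² = 4
4 = (4)_5 → 4² = 16  — 16 already appeared earlier.

16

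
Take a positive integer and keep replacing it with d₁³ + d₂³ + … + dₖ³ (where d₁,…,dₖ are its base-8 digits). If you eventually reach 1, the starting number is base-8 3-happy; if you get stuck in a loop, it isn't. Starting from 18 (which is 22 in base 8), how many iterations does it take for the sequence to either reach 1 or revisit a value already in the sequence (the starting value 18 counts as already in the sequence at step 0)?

3

18 = (2,2)_8 → 2³ + 2³ = 8 + 8 = 16
16 = (2,0)_8 → 2³ + 0³ = 8 + 0 = 8
8 = (1,0)_8 → 1³ + 0³ = 1 + 0 = 1  — reached 1.
That took 3 steps.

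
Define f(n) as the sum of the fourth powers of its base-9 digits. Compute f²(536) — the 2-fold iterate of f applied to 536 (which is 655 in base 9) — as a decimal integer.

4514

536 = (6,5,5)_9 → 6⁴ + 5⁴ + 5⁴ = 1296 + 625 + 625 = 2546
2546 = (3,4,3,8)_9 → 3⁴ + 4⁴ + 3⁴ + 8⁴ = 81 + 256 + 81 + 4096 = 4514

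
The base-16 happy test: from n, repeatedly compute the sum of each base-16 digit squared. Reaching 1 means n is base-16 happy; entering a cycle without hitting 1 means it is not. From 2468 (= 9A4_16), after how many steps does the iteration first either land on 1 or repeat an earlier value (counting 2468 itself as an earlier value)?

2468 = (9,10,4)_16 → 9² + 10² + 4² = 197
197 = (12,5)_16 → 12² + 5² = 169
169 = (10,9)_16 → 10² + 9² = 181
181 = (11,5)_16 → 11² + 5² = 146
146 = (9,2)_16 → 9² + 2² = 85
85 = (5,5)_16 → 5² + 5² = 50
50 = (3,2)_16 → 3² + 2² = 13
13 = (13)_16 → 13² = 169  — 169 repeats.
That took 8 steps.

8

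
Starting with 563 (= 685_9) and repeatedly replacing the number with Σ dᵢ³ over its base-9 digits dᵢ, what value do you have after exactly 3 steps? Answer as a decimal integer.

189

563 = (6,8,5)_9 → 6³ + 8³ + 5³ = 216 + 512 + 125 = 853
853 = (1,1,4,7)_9 → 1³ + 1³ + 4³ + 7³ = 1 + 1 + 64 + 343 = 409
409 = (5,0,4)_9 → 5³ + 0³ + 4³ = 125 + 0 + 64 = 189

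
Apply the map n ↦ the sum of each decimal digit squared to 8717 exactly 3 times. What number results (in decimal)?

52

8717 → 8² + 7² + 1² + 7² = 163
163 → 1² + 6² + 3² = 46
46 → 4² + 6² = 52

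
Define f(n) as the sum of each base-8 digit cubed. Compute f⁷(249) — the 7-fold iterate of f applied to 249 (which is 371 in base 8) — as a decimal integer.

249 = (3,7,1)_8 → 3³ + 7³ + 1³ = 371
371 = (5,6,3)_8 → 5³ + 6³ + 3³ = 368
368 = (5,6,0)_8 → 5³ + 6³ + 0³ = 341
341 = (5,2,5)_8 → 5³ + 2³ + 5³ = 258
258 = (4,0,2)_8 → 4³ + 0³ + 2³ = 72
72 = (1,1,0)_8 → 1³ + 1³ + 0³ = 2
2 = (2)_8 → 2³ = 8

8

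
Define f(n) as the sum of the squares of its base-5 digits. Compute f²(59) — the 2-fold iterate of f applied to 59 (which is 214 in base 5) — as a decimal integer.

59 = (2,1,4)_5 → 2² + 1² + 4² = 4 + 1 + 16 = 21
21 = (4,1)_5 → 4² + 1² = 16 + 1 = 17

17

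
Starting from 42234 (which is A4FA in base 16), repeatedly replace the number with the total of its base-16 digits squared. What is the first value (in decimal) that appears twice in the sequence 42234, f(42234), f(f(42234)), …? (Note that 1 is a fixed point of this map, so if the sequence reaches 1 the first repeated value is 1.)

42234 = (10,4,15,10)_16 → 441
441 = (1,11,9)_16 → 203
203 = (12,11)_16 → 265
265 = (1,0,9)_16 → 82
82 = (5,2)_16 → 29
29 = (1,13)_16 → 170
170 = (10,10)_16 → 200
200 = (12,8)_16 → 208
208 = (13,0)_16 → 169
169 = (10,9)_16 → 181
181 = (11,5)_16 → 146
146 = (9,2)_16 → 85
85 = (5,5)_16 → 50
50 = (3,2)_16 → 13
13 = (13)_16 → 169  — 169 already appeared earlier.

169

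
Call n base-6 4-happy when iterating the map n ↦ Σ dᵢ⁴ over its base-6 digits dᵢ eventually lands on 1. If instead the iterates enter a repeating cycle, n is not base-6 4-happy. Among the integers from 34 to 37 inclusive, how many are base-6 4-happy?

34: 34 → 881 → 897 → 962 → 544 → 353 → 963 → 609 → 978 → 338 → 114 → 82 → 273 → 164 → 353  — not base-6 4-happy
35: 35 → 1250 → 1153 → 642 → 1266 → 1251 → 1218 → 1331 → 1251  — not base-6 4-happy
36: 36 → 1  — base-6 4-happy
37: 37 → 2 → 16 → 272 → 99 → 353 → 963 → 609 → 978 → 338 → 114 → 82 → 273 → 164 → 353  — not base-6 4-happy
base-6 4-happy: 36

1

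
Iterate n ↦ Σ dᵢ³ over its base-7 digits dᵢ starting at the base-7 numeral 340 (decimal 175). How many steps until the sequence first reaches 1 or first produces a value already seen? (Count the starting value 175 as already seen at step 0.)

175 = (3,4,0)_7 → 91
91 = (1,6,0)_7 → 217
217 = (4,3,0)_7 → 91  — 91 repeats.
That took 3 steps.

3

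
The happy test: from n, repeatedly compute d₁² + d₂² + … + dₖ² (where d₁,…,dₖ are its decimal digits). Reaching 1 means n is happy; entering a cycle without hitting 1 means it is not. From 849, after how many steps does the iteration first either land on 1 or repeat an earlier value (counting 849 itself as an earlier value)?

12

849 → 8² + 4² + 9² = 64 + 16 + 81 = 161
161 → 1² + 6² + 1² = 1 + 36 + 1 = 38
38 → 3² + 8² = 9 + 64 = 73
73 → 7² + 3² = 49 + 9 = 58
58 → 5² + 8² = 25 + 64 = 89
89 → 8² + 9² = 64 + 81 = 145
145 → 1² + 4² + 5² = 1 + 16 + 25 = 42
42 → 4² + 2² = 16 + 4 = 20
20 → 2² + 0² = 4 + 0 = 4
4 → 4² = 16
16 → 1² + 6² = 1 + 36 = 37
37 → 3² + 7² = 9 + 49 = 58  — 58 repeats.
That took 12 steps.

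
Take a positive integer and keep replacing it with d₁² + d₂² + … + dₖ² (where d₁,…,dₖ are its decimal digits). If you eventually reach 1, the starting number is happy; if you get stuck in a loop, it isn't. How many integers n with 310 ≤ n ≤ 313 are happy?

2

310: 310 → 10 → 1  — happy
311: 311 → 11 → 2 → 4 → 16 → 37 → 58 → 89 → 145 → 42 → 20 → 4  — not happy
312: 312 → 14 → 17 → 50 → 25 → 29 → 85 → 89 → 145 → 42 → 20 → 4 → 16 → 37 → 58 → 89  — not happy
313: 313 → 19 → 82 → 68 → 100 → 1  — happy
happy: 310, 313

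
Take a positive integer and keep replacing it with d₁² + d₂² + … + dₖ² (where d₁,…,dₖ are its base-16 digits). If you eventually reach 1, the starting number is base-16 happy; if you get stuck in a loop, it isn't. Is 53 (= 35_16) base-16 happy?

53 = (3,5)_16 → 34
34 = (2,2)_16 → 8
8 = (8)_16 → 64
64 = (4,0)_16 → 16
16 = (1,0)_16 → 1  — reached 1.

base-16 happy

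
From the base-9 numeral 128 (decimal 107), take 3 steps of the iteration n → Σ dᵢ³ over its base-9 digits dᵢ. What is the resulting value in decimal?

107 = (1,2,8)_9 → 1³ + 2³ + 8³ = 521
521 = (6,3,8)_9 → 6³ + 3³ + 8³ = 755
755 = (1,0,2,8)_9 → 1³ + 0³ + 2³ + 8³ = 521

521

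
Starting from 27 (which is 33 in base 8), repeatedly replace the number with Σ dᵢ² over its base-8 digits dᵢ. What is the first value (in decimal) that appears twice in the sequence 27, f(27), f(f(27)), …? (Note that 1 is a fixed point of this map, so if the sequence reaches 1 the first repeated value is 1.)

1

27 = (3,3)_8 → 3² + 3² = 18
18 = (2,2)_8 → 2² + 2² = 8
8 = (1,0)_8 → 1² + 0² = 1  — reached the fixed point 1.
1 → 1, so 1 is the first repeated value.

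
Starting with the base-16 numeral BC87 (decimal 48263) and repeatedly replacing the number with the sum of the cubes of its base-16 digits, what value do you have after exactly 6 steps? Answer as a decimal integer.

48263 = (11,12,8,7)_16 → 11³ + 12³ + 8³ + 7³ = 3914
3914 = (15,4,10)_16 → 15³ + 4³ + 10³ = 4439
4439 = (1,1,5,7)_16 → 1³ + 1³ + 5³ + 7³ = 470
470 = (1,13,6)_16 → 1³ + 13³ + 6³ = 2414
2414 = (9,6,14)_16 → 9³ + 6³ + 14³ = 3689
3689 = (14,6,9)_16 → 14³ + 6³ + 9³ = 3689

3689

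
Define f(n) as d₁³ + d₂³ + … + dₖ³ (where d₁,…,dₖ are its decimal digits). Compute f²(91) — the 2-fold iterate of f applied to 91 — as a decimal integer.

91 → 9³ + 1³ = 729 + 1 = 730
730 → 7³ + 3³ + 0³ = 343 + 27 + 0 = 370

370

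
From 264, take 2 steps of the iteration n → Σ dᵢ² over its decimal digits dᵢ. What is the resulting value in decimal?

61

264 → 2² + 6² + 4² = 4 + 36 + 16 = 56
56 → 5² + 6² = 25 + 36 = 61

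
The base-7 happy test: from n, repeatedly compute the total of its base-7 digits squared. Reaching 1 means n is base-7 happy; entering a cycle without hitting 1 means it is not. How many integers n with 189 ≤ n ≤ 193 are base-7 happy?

189: 189 → 45 → 45  (repeats 45)
190: 190 → 46 → 52 → 10 → 10  (repeats 10)
191: 191 → 49 → 1  (reaches 1)
192: 192 → 54 → 26 → 34 → 52 → 10 → 10  (repeats 10)
193: 193 → 61 → 27 → 45 → 45  (repeats 45)
base-7 happy: 191

1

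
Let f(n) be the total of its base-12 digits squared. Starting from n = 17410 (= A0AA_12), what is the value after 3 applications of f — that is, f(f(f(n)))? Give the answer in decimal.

17410 = (10,0,10,10)_12 → 10² + 0² + 10² + 10² = 100 + 0 + 100 + 100 = 300
300 = (2,1,0)_12 → 2² + 1² + 0² = 4 + 1 + 0 = 5
5 = (5)_12 → 5² = 25

25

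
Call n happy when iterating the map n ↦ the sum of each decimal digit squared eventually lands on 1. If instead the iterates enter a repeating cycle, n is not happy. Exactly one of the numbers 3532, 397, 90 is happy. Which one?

397

3532: 3532 → 47 → 65 → 61 → 37 → 58 → 89 → 145 → 42 → 20 → 4 → 16 → 37  — repeats 37 (not happy)
397: 397 → 139 → 91 → 82 → 68 → 100 → 1  — reaches 1 (happy)
90: 90 → 81 → 65 → 61 → 37 → 58 → 89 → 145 → 42 → 20 → 4 → 16 → 37  — repeats 37 (not happy)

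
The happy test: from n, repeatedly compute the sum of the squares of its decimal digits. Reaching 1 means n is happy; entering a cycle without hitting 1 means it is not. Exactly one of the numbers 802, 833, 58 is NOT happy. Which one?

802: 802 → 68 → 100 → 1  — reaches 1 (happy)
833: 833 → 82 → 68 → 100 → 1  — reaches 1 (happy)
58: 58 → 89 → 145 → 42 → 20 → 4 → 16 → 37 → 58  — repeats 58 (not happy)

58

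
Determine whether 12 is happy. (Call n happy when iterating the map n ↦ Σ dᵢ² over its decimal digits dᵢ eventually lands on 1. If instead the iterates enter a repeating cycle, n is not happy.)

not happy

12 → 1² + 2² = 5
5 → 5² = 25
25 → 2² + 5² = 29
29 → 2² + 9² = 85
85 → 8² + 5² = 89
89 → 8² + 9² = 145
145 → 1² + 4² + 5² = 42
42 → 4² + 2² = 20
20 → 2² + 0² = 4
4 → 4² = 16
16 → 1² + 6² = 37
37 → 3² + 7² = 58
58 → 5² + 8² = 89  — 89 already seen; the sequence cycles without reaching 1.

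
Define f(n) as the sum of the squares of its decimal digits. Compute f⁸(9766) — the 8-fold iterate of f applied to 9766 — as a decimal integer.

145

9766 → 9² + 7² + 6² + 6² = 202
202 → 2² + 0² + 2² = 8
8 → 8² = 64
64 → 6² + 4² = 52
52 → 5² + 2² = 29
29 → 2² + 9² = 85
85 → 8² + 5² = 89
89 → 8² + 9² = 145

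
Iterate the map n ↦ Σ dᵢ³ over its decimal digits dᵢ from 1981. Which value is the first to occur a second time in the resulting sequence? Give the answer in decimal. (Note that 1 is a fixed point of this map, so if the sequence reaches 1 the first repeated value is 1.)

1

1981 → 1³ + 9³ + 8³ + 1³ = 1 + 729 + 512 + 1 = 1243
1243 → 1³ + 2³ + 4³ + 3³ = 1 + 8 + 64 + 27 = 100
100 → 1³ + 0³ + 0³ = 1 + 0 + 0 = 1  — reached the fixed point 1.
1 → 1, so 1 is the first repeated value.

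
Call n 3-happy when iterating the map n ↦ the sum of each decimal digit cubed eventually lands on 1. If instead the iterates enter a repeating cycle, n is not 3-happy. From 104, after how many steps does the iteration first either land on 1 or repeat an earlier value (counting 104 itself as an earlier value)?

104 → 1³ + 0³ + 4³ = 65
65 → 6³ + 5³ = 341
341 → 3³ + 4³ + 1³ = 92
92 → 9³ + 2³ = 737
737 → 7³ + 3³ + 7³ = 713
713 → 7³ + 1³ + 3³ = 371
371 → 3³ + 7³ + 1³ = 371  — 371 repeats.
That took 7 steps.

7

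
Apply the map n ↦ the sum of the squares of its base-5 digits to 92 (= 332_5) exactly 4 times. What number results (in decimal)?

10

92 = (3,3,2)_5 → 3² + 3² + 2² = 9 + 9 + 4 = 22
22 = (4,2)_5 → 4² + 2² = 16 + 4 = 20
20 = (4,0)_5 → 4² + 0² = 16 + 0 = 16
16 = (3,1)_5 → 3² + 1² = 9 + 1 = 10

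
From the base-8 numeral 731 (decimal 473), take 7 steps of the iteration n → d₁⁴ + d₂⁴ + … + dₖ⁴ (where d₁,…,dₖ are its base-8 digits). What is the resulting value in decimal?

473 = (7,3,1)_8 → 7⁴ + 3⁴ + 1⁴ = 2483
2483 = (4,6,6,3)_8 → 4⁴ + 6⁴ + 6⁴ + 3⁴ = 2929
2929 = (5,5,6,1)_8 → 5⁴ + 5⁴ + 6⁴ + 1⁴ = 2547
2547 = (4,7,6,3)_8 → 4⁴ + 7⁴ + 6⁴ + 3⁴ = 4034
4034 = (7,7,0,2)_8 → 7⁴ + 7⁴ + 0⁴ + 2⁴ = 4818
4818 = (1,1,3,2,2)_8 → 1⁴ + 1⁴ + 3⁴ + 2⁴ + 2⁴ = 115
115 = (1,6,3)_8 → 1⁴ + 6⁴ + 3⁴ = 1378

1378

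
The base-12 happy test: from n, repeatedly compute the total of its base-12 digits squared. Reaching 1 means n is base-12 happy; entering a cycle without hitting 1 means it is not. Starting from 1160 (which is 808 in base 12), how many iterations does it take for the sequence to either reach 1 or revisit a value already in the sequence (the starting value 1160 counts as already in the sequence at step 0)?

1160 = (8,0,8)_12 → 8² + 0² + 8² = 128
128 = (10,8)_12 → 10² + 8² = 164
164 = (1,1,8)_12 → 1² + 1² + 8² = 66
66 = (5,6)_12 → 5² + 6² = 61
61 = (5,1)_12 → 5² + 1² = 26
26 = (2,2)_12 → 2² + 2² = 8
8 = (8)_12 → 8² = 64
64 = (5,4)_12 → 5² + 4² = 41
41 = (3,5)_12 → 3² + 5² = 34
34 = (2,10)_12 → 2² + 10² = 104
104 = (8,8)_12 → 8² + 8² = 128  — 128 repeats.
That took 11 steps.

11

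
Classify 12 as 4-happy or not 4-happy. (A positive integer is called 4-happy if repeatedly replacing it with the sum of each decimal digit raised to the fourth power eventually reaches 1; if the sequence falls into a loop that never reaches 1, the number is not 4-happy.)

12 → 1⁴ + 2⁴ = 1 + 16 = 17
17 → 1⁴ + 7⁴ = 1 + 2401 = 2402
2402 → 2⁴ + 4⁴ + 0⁴ + 2⁴ = 16 + 256 + 0 + 16 = 288
288 → 2⁴ + 8⁴ + 8⁴ = 16 + 4096 + 4096 = 8208
8208 → 8⁴ + 2⁴ + 0⁴ + 8⁴ = 4096 + 16 + 0 + 4096 = 8208  — 8208 already seen; the sequence cycles without reaching 1.

not 4-happy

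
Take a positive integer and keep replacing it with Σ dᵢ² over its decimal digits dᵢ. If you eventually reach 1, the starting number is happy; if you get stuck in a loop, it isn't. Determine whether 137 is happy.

not happy

137 → 1² + 3² + 7² = 1 + 9 + 49 = 59
59 → 5² + 9² = 25 + 81 = 106
106 → 1² + 0² + 6² = 1 + 0 + 36 = 37
37 → 3² + 7² = 9 + 49 = 58
58 → 5² + 8² = 25 + 64 = 89
89 → 8² + 9² = 64 + 81 = 145
145 → 1² + 4² + 5² = 1 + 16 + 25 = 42
42 → 4² + 2² = 16 + 4 = 20
20 → 2² + 0² = 4 + 0 = 4
4 → 4² = 16
16 → 1² + 6² = 1 + 36 = 37  — 37 already seen; the sequence cycles without reaching 1.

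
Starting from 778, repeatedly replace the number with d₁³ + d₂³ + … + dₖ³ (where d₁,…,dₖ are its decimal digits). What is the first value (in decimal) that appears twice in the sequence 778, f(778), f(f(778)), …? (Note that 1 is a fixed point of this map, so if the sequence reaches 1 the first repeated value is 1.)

1

778 → 7³ + 7³ + 8³ = 1198
1198 → 1³ + 1³ + 9³ + 8³ = 1243
1243 → 1³ + 2³ + 4³ + 3³ = 100
100 → 1³ + 0³ + 0³ = 1  — reached the fixed point 1.
1 → 1, so 1 is the first repeated value.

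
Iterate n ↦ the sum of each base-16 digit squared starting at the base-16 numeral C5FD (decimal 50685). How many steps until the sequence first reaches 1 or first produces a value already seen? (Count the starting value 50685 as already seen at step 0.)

50685 = (12,5,15,13)_16 → 12² + 5² + 15² + 13² = 144 + 25 + 225 + 169 = 563
563 = (2,3,3)_16 → 2² + 3² + 3² = 4 + 9 + 9 = 22
22 = (1,6)_16 → 1² + 6² = 1 + 36 = 37
37 = (2,5)_16 → 2² + 5² = 4 + 25 = 29
29 = (1,13)_16 → 1² + 13² = 1 + 169 = 170
170 = (10,10)_16 → 10² + 10² = 100 + 100 = 200
200 = (12,8)_16 → 12² + 8² = 144 + 64 = 208
208 = (13,0)_16 → 13² + 0² = 169 + 0 = 169
169 = (10,9)_16 → 10² + 9² = 100 + 81 = 181
181 = (11,5)_16 → 11² + 5² = 121 + 25 = 146
146 = (9,2)_16 → 9² + 2² = 81 + 4 = 85
85 = (5,5)_16 → 5² + 5² = 25 + 25 = 50
50 = (3,2)_16 → 3² + 2² = 9 + 4 = 13
13 = (13)_16 → 13² = 169  — 169 repeats.
That took 14 steps.

14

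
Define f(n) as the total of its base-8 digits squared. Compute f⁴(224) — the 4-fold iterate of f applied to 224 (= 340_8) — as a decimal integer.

224 = (3,4,0)_8 → 3² + 4² + 0² = 25
25 = (3,1)_8 → 3² + 1² = 10
10 = (1,2)_8 → 1² + 2² = 5
5 = (5)_8 → 5² = 25

25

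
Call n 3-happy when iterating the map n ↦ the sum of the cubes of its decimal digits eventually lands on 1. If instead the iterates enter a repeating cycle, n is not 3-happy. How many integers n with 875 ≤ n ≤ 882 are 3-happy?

875: 875 → 980 → 1241 → 74 → 407 → 407  (repeats 407)
876: 876 → 1071 → 345 → 216 → 225 → 141 → 66 → 432 → 99 → 1458 → 702 → 351 → 153 → 153  (repeats 153)
877: 877 → 1198 → 1243 → 100 → 1  (reaches 1)
878: 878 → 1367 → 587 → 980 → 1241 → 74 → 407 → 407  (repeats 407)
879: 879 → 1584 → 702 → 351 → 153 → 153  (repeats 153)
880: 880 → 1024 → 73 → 370 → 370  (repeats 370)
881: 881 → 1025 → 134 → 92 → 737 → 713 → 371 → 371  (repeats 371)
882: 882 → 1032 → 36 → 243 → 99 → 1458 → 702 → 351 → 153 → 153  (repeats 153)
3-happy: 877

1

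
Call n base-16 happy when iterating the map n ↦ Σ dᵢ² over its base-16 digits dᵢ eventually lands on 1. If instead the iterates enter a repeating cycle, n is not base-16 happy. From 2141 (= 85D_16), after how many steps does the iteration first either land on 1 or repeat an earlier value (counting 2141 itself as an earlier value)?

15

2141 = (8,5,13)_16 → 8² + 5² + 13² = 64 + 25 + 169 = 258
258 = (1,0,2)_16 → 1² + 0² + 2² = 1 + 0 + 4 = 5
5 = (5)_16 → 5² = 25
25 = (1,9)_16 → 1² + 9² = 1 + 81 = 82
82 = (5,2)_16 → 5² + 2² = 25 + 4 = 29
29 = (1,13)_16 → 1² + 13² = 1 + 169 = 170
170 = (10,10)_16 → 10² + 10² = 100 + 100 = 200
200 = (12,8)_16 → 12² + 8² = 144 + 64 = 208
208 = (13,0)_16 → 13² + 0² = 169 + 0 = 169
169 = (10,9)_16 → 10² + 9² = 100 + 81 = 181
181 = (11,5)_16 → 11² + 5² = 121 + 25 = 146
146 = (9,2)_16 → 9² + 2² = 81 + 4 = 85
85 = (5,5)_16 → 5² + 5² = 25 + 25 = 50
50 = (3,2)_16 → 3² + 2² = 9 + 4 = 13
13 = (13)_16 → 13² = 169  — 169 repeats.
That took 15 steps.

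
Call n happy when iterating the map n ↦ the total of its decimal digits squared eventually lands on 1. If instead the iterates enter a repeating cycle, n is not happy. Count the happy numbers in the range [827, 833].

1

827: 827 → 117 → 51 → 26 → 40 → 16 → 37 → 58 → 89 → 145 → 42 → 20 → 4 → 16  (repeats 16)
828: 828 → 132 → 14 → 17 → 50 → 25 → 29 → 85 → 89 → 145 → 42 → 20 → 4 → 16 → 37 → 58 → 89  (repeats 89)
829: 829 → 149 → 98 → 145 → 42 → 20 → 4 → 16 → 37 → 58 → 89 → 145  (repeats 145)
830: 830 → 73 → 58 → 89 → 145 → 42 → 20 → 4 → 16 → 37 → 58  (repeats 58)
831: 831 → 74 → 65 → 61 → 37 → 58 → 89 → 145 → 42 → 20 → 4 → 16 → 37  (repeats 37)
832: 832 → 77 → 98 → 145 → 42 → 20 → 4 → 16 → 37 → 58 → 89 → 145  (repeats 145)
833: 833 → 82 → 68 → 100 → 1  (reaches 1)
happy: 833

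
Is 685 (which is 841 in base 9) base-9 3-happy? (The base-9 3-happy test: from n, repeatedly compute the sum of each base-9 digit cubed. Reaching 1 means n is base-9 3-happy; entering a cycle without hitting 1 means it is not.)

base-9 3-happy

685 = (8,4,1)_9 → 8³ + 4³ + 1³ = 512 + 64 + 1 = 577
577 = (7,1,1)_9 → 7³ + 1³ + 1³ = 343 + 1 + 1 = 345
345 = (4,2,3)_9 → 4³ + 2³ + 3³ = 64 + 8 + 27 = 99
99 = (1,2,0)_9 → 1³ + 2³ + 0³ = 1 + 8 + 0 = 9
9 = (1,0)_9 → 1³ + 0³ = 1 + 0 = 1  — reached 1.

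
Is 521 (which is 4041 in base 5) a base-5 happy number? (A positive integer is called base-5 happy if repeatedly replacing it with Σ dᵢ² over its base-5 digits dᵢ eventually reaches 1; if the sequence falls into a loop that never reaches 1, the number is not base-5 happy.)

521 = (4,0,4,1)_5 → 4² + 0² + 4² + 1² = 33
33 = (1,1,3)_5 → 1² + 1² + 3² = 11
11 = (2,1)_5 → 2² + 1² = 5
5 = (1,0)_5 → 1² + 0² = 1  — reached 1.

base-5 happy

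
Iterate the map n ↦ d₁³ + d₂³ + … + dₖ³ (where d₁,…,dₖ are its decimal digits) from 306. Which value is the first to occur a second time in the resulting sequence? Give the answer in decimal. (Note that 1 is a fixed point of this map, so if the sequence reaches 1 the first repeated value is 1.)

153

306 → 3³ + 0³ + 6³ = 243
243 → 2³ + 4³ + 3³ = 99
99 → 9³ + 9³ = 1458
1458 → 1³ + 4³ + 5³ + 8³ = 702
702 → 7³ + 0³ + 2³ = 351
351 → 3³ + 5³ + 1³ = 153
153 → 1³ + 5³ + 3³ = 153  — 153 already appeared earlier.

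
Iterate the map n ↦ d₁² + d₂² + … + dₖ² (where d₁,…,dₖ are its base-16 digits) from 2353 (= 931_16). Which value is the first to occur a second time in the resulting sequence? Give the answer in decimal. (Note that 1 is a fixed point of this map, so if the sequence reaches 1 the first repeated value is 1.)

2353 = (9,3,1)_16 → 9² + 3² + 1² = 81 + 9 + 1 = 91
91 = (5,11)_16 → 5² + 11² = 25 + 121 = 146
146 = (9,2)_16 → 9² + 2² = 81 + 4 = 85
85 = (5,5)_16 → 5² + 5² = 25 + 25 = 50
50 = (3,2)_16 → 3² + 2² = 9 + 4 = 13
13 = (13)_16 → 13² = 169
169 = (10,9)_16 → 10² + 9² = 100 + 81 = 181
181 = (11,5)_16 → 11² + 5² = 121 + 25 = 146  — 146 already appeared earlier.

146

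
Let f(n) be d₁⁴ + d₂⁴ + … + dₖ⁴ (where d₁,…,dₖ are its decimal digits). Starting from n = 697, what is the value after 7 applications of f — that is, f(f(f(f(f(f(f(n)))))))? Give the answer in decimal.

697 → 10258
10258 → 4738
4738 → 6834
6834 → 5729
5729 → 9603
9603 → 7938
7938 → 13139

13139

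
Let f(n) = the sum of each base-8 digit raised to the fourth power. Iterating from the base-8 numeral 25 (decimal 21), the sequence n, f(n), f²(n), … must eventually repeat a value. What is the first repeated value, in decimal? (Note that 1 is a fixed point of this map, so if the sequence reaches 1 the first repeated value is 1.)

21 = (2,5)_8 → 2⁴ + 5⁴ = 16 + 625 = 641
641 = (1,2,0,1)_8 → 1⁴ + 2⁴ + 0⁴ + 1⁴ = 1 + 16 + 0 + 1 = 18
18 = (2,2)_8 → 2⁴ + 2⁴ = 16 + 16 = 32
32 = (4,0)_8 → 4⁴ + 0⁴ = 256 + 0 = 256
256 = (4,0,0)_8 → 4⁴ + 0⁴ + 0⁴ = 256 + 0 + 0 = 256  — 256 already appeared earlier.

256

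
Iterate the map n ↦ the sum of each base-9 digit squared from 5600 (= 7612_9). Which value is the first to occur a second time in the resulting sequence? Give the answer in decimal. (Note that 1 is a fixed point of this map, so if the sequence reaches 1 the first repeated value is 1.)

50

5600 = (7,6,1,2)_9 → 90
90 = (1,1,0)_9 → 2
2 = (2)_9 → 4
4 = (4)_9 → 16
16 = (1,7)_9 → 50
50 = (5,5)_9 → 50  — 50 already appeared earlier.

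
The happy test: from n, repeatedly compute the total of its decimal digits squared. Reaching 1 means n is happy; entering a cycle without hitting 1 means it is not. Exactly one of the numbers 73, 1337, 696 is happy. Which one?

73: 73 → 58 → 89 → 145 → 42 → 20 → 4 → 16 → 37 → 58  — repeats 58 (not happy)
1337: 1337 → 68 → 100 → 1  — reaches 1 (happy)
696: 696 → 153 → 35 → 34 → 25 → 29 → 85 → 89 → 145 → 42 → 20 → 4 → 16 → 37 → 58 → 89  — repeats 89 (not happy)

1337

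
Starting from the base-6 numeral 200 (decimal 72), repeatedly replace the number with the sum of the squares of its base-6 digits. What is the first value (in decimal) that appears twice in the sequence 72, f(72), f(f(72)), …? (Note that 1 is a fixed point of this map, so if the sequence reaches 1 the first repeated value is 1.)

72 = (2,0,0)_6 → 2² + 0² + 0² = 4 + 0 + 0 = 4
4 = (4)_6 → 4² = 16
16 = (2,4)_6 → 2² + 4² = 4 + 16 = 20
20 = (3,2)_6 → 3² + 2² = 9 + 4 = 13
13 = (2,1)_6 → 2² + 1² = 4 + 1 = 5
5 = (5)_6 → 5² = 25
25 = (4,1)_6 → 4² + 1² = 16 + 1 = 17
17 = (2,5)_6 → 2² + 5² = 4 + 25 = 29
29 = (4,5)_6 → 4² + 5² = 16 + 25 = 41
41 = (1,0,5)_6 → 1² + 0² + 5² = 1 + 0 + 25 = 26
26 = (4,2)_6 → 4² + 2² = 16 + 4 = 20  — 20 already appeared earlier.

20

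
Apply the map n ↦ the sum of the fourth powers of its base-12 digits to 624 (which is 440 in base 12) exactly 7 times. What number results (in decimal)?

624 = (4,4,0)_12 → 512
512 = (3,6,8)_12 → 5473
5473 = (3,2,0,1)_12 → 98
98 = (8,2)_12 → 4112
4112 = (2,4,6,8)_12 → 5664
5664 = (3,3,4,0)_12 → 418
418 = (2,10,10)_12 → 20016

20016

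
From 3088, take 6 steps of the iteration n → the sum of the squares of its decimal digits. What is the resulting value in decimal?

89

3088 → 3² + 0² + 8² + 8² = 9 + 0 + 64 + 64 = 137
137 → 1² + 3² + 7² = 1 + 9 + 49 = 59
59 → 5² + 9² = 25 + 81 = 106
106 → 1² + 0² + 6² = 1 + 0 + 36 = 37
37 → 3² + 7² = 9 + 49 = 58
58 → 5² + 8² = 25 + 64 = 89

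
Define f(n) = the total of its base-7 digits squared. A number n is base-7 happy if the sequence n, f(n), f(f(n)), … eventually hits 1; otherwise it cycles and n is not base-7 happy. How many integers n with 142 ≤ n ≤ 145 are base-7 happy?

142: 142 → 44 → 40 → 50 → 2 → 4 → 16 → 8 → 2  (repeats 2)
143: 143 → 49 → 1  (reaches 1)
144: 144 → 56 → 2 → 4 → 16 → 8 → 2  (repeats 2)
145: 145 → 65 → 9 → 5 → 25 → 25  (repeats 25)
base-7 happy: 143

1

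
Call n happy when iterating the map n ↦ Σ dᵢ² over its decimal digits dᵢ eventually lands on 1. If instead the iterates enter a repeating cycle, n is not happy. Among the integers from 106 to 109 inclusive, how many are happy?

1

106: 106 → 37 → 58 → 89 → 145 → 42 → 20 → 4 → 16 → 37  (repeats 37)
107: 107 → 50 → 25 → 29 → 85 → 89 → 145 → 42 → 20 → 4 → 16 → 37 → 58 → 89  (repeats 89)
108: 108 → 65 → 61 → 37 → 58 → 89 → 145 → 42 → 20 → 4 → 16 → 37  (repeats 37)
109: 109 → 82 → 68 → 100 → 1  (reaches 1)
happy: 109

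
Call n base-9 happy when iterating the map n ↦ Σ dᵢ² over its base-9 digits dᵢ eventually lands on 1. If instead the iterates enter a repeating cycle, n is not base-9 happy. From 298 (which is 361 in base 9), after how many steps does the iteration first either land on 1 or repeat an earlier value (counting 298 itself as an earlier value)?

298 = (3,6,1)_9 → 3² + 6² + 1² = 46
46 = (5,1)_9 → 5² + 1² = 26
26 = (2,8)_9 → 2² + 8² = 68
68 = (7,5)_9 → 7² + 5² = 74
74 = (8,2)_9 → 8² + 2² = 68  — 68 repeats.
That took 5 steps.

5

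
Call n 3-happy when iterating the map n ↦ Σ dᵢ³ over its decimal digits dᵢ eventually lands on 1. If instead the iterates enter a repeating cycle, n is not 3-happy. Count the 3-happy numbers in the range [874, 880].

1

874: 874 → 919 → 1459 → 919  (repeats 919)
875: 875 → 980 → 1241 → 74 → 407 → 407  (repeats 407)
876: 876 → 1071 → 345 → 216 → 225 → 141 → 66 → 432 → 99 → 1458 → 702 → 351 → 153 → 153  (repeats 153)
877: 877 → 1198 → 1243 → 100 → 1  (reaches 1)
878: 878 → 1367 → 587 → 980 → 1241 → 74 → 407 → 407  (repeats 407)
879: 879 → 1584 → 702 → 351 → 153 → 153  (repeats 153)
880: 880 → 1024 → 73 → 370 → 370  (repeats 370)
3-happy: 877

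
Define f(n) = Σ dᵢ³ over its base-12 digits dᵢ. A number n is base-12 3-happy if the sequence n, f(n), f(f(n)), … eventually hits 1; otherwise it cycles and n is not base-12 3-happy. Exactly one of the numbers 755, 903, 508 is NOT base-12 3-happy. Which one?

755: 755 → 1464 → 1008 → 343 → 415 → 1351 → 1136 → 1855 → 1344 → 793 → 342 → 288 → 8 → 512 → 755  — repeats 755 (not base-12 3-happy)
903: 903 → 270 → 1217 → 762 → 368 → 736 → 190 → 1028 → 856 → 1520 → 1728 → 1  — reaches 1 (base-12 3-happy)
508: 508 → 307 → 352 → 197 → 190 → 1028 → 856 → 1520 → 1728 → 1  — reaches 1 (base-12 3-happy)

755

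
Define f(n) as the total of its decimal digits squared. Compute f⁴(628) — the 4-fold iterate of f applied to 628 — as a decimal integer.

628 → 6² + 2² + 8² = 104
104 → 1² + 0² + 4² = 17
17 → 1² + 7² = 50
50 → 5² + 0² = 25

25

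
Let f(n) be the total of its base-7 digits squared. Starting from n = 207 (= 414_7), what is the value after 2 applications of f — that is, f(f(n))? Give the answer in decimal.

207 = (4,1,4)_7 → 4² + 1² + 4² = 16 + 1 + 16 = 33
33 = (4,5)_7 → 4² + 5² = 16 + 25 = 41

41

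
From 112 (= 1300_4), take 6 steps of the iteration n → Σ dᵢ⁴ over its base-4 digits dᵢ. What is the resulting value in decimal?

112 = (1,3,0,0)_4 → 1⁴ + 3⁴ + 0⁴ + 0⁴ = 1 + 81 + 0 + 0 = 82
82 = (1,1,0,2)_4 → 1⁴ + 1⁴ + 0⁴ + 2⁴ = 1 + 1 + 0 + 16 = 18
18 = (1,0,2)_4 → 1⁴ + 0⁴ + 2⁴ = 1 + 0 + 16 = 17
17 = (1,0,1)_4 → 1⁴ + 0⁴ + 1⁴ = 1 + 0 + 1 = 2
2 = (2)_4 → 2⁴ = 16
16 = (1,0,0)_4 → 1⁴ + 0⁴ + 0⁴ = 1 + 0 + 0 = 1

1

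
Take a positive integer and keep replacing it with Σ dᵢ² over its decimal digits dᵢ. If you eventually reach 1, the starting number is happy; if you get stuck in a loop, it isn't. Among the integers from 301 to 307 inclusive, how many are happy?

2

301: 301 → 10 → 1  — happy
302: 302 → 13 → 10 → 1  — happy
303: 303 → 18 → 65 → 61 → 37 → 58 → 89 → 145 → 42 → 20 → 4 → 16 → 37  — not happy
304: 304 → 25 → 29 → 85 → 89 → 145 → 42 → 20 → 4 → 16 → 37 → 58 → 89  — not happy
305: 305 → 34 → 25 → 29 → 85 → 89 → 145 → 42 → 20 → 4 → 16 → 37 → 58 → 89  — not happy
306: 306 → 45 → 41 → 17 → 50 → 25 → 29 → 85 → 89 → 145 → 42 → 20 → 4 → 16 → 37 → 58 → 89  — not happy
307: 307 → 58 → 89 → 145 → 42 → 20 → 4 → 16 → 37 → 58  — not happy
happy: 301, 302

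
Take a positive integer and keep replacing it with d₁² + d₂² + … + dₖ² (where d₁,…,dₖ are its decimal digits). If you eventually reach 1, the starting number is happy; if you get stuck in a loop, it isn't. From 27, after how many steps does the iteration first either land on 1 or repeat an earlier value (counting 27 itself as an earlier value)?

27 → 2² + 7² = 4 + 49 = 53
53 → 5² + 3² = 25 + 9 = 34
34 → 3² + 4² = 9 + 16 = 25
25 → 2² + 5² = 4 + 25 = 29
29 → 2² + 9² = 4 + 81 = 85
85 → 8² + 5² = 64 + 25 = 89
89 → 8² + 9² = 64 + 81 = 145
145 → 1² + 4² + 5² = 1 + 16 + 25 = 42
42 → 4² + 2² = 16 + 4 = 20
20 → 2² + 0² = 4 + 0 = 4
4 → 4² = 16
16 → 1² + 6² = 1 + 36 = 37
37 → 3² + 7² = 9 + 49 = 58
58 → 5² + 8² = 25 + 64 = 89  — 89 repeats.
That took 14 steps.

14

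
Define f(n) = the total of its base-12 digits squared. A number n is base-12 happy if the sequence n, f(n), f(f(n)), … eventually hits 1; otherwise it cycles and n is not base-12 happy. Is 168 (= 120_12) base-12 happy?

not base-12 happy

168 = (1,2,0)_12 → 1² + 2² + 0² = 1 + 4 + 0 = 5
5 = (5)_12 → 5² = 25
25 = (2,1)_12 → 2² + 1² = 4 + 1 = 5  — 5 already seen; the sequence cycles without reaching 1.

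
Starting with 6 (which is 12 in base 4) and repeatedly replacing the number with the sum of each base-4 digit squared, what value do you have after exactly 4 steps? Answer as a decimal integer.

1

6 = (1,2)_4 → 1² + 2² = 1 + 4 = 5
5 = (1,1)_4 → 1² + 1² = 1 + 1 = 2
2 = (2)_4 → 2² = 4
4 = (1,0)_4 → 1² + 0² = 1 + 0 = 1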